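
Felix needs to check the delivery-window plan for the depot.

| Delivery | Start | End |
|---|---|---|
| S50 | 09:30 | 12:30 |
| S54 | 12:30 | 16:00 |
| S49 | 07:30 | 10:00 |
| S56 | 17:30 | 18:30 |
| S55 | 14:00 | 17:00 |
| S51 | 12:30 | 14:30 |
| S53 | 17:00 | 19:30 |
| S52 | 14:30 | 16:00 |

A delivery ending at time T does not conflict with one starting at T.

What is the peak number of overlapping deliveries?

3

Sort all start/end points and keep a running count:
07:30 start S49 → 1
09:30 start S50 → 2
10:00 end S49 → 1
12:30 end S50 → 0
12:30 start S51 → 1
12:30 start S54 → 2
14:00 start S55 → 3
14:30 end S51 → 2
14:30 start S52 → 3
16:00 end S52 → 2
16:00 end S54 → 1
17:00 end S55 → 0
17:00 start S53 → 1
17:30 start S56 → 2
18:30 end S56 → 1
19:30 end S53 → 0
Peak is 3, at 14:00 (S51, S54, S55).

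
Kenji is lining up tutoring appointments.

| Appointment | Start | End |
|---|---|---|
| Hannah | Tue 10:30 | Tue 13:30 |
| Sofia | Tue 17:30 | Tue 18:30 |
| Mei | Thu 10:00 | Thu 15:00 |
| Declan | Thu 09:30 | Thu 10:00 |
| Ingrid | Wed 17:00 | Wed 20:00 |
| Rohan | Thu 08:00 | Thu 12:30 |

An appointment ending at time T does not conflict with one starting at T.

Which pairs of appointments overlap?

Check each pair: they overlap iff neither finishes before the other starts.
Sorted by start: Hannah, Sofia, Ingrid, Rohan, Declan, Mei.
Sofia starts after Hannah ends — done with Hannah.
Ingrid starts after Sofia ends — done with Sofia.
Rohan starts after Ingrid ends — done with Ingrid.
Declan starts before Rohan ends → Rohan and Declan overlap.
Mei starts before Rohan ends → Rohan and Mei overlap.
Mei starts exactly when Declan ends (back-to-back, no overlap).

Declan & Rohan, Mei & Rohan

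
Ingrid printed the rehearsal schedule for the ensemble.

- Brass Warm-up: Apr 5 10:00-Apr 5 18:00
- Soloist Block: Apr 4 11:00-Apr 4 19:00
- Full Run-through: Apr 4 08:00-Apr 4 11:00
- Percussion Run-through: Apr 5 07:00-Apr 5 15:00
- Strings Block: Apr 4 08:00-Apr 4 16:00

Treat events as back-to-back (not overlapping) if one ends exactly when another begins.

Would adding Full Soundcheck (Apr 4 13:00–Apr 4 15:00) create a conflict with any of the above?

Strings Block: starts Apr 4 08:00 before Full Soundcheck ends Apr 4 15:00, and ends Apr 4 16:00 after Full Soundcheck starts Apr 4 13:00 → overlap.
Full Run-through: ends Apr 4 11:00 at or before Full Soundcheck starts Apr 4 13:00 → clear.
Soloist Block: starts Apr 4 11:00 before Full Soundcheck ends Apr 4 15:00, and ends Apr 4 19:00 after Full Soundcheck starts Apr 4 13:00 → overlap.
Percussion Run-through: starts Apr 5 07:00 at or after Full Soundcheck ends Apr 4 15:00 → clear.
Brass Warm-up: starts Apr 5 10:00 at or after Full Soundcheck ends Apr 4 15:00 → clear.
Full Soundcheck overlaps Strings Block, Soloist Block.

Yes — it overlaps Soloist Block, Strings Block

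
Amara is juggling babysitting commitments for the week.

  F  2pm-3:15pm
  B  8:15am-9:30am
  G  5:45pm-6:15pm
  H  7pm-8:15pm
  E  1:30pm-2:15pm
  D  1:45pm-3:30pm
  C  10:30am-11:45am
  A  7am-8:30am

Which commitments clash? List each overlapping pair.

A & B, D & E, D & F, E & F

Two intervals overlap when each starts before the other ends.
Sorted by start: A, B, C, E, D, F, G, H.
B starts before A ends → A and B overlap.
C starts after A ends; A is clear from here.
C starts after B ends; B is clear from here.
E starts after C ends; C is clear from here.
D starts before E ends → E and D overlap.
F starts before E ends → E and F overlap.
G starts after E ends; E is clear from here.
F starts before D ends → D and F overlap.
G starts after D ends; D is clear from here.
G starts after F ends; F is clear from here.
H starts after G ends.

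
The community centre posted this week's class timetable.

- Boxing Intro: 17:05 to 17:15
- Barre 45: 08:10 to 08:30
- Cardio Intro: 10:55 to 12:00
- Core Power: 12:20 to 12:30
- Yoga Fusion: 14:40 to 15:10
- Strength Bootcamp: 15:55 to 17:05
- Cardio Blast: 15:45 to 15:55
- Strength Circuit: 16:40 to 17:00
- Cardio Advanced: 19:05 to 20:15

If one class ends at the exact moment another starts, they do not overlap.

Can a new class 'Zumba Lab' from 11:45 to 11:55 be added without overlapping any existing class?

No — it overlaps Cardio Intro

Barre 45: ends 08:30 at or before Zumba Lab starts 11:45 → clear.
Cardio Intro: starts 10:55 before Zumba Lab ends 11:55, and ends 12:00 after Zumba Lab starts 11:45 → overlap.
Core Power: starts 12:20 at or after Zumba Lab ends 11:55 → clear.
Yoga Fusion: starts 14:40 at or after Zumba Lab ends 11:55 → clear.
Cardio Blast: starts 15:45 at or after Zumba Lab ends 11:55 → clear.
Strength Bootcamp: starts 15:55 at or after Zumba Lab ends 11:55 → clear.
Strength Circuit: starts 16:40 at or after Zumba Lab ends 11:55 → clear.
Boxing Intro: starts 17:05 at or after Zumba Lab ends 11:55 → clear.
Cardio Advanced: starts 19:05 at or after Zumba Lab ends 11:55 → clear.
Zumba Lab overlaps Cardio Intro.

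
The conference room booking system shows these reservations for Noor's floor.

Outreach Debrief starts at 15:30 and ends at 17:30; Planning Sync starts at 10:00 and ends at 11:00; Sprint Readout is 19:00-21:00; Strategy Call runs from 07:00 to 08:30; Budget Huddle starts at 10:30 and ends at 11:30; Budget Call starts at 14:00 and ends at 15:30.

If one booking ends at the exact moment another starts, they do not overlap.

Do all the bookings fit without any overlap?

No

Sorted by start: Strategy Call, Planning Sync, Budget Huddle, Budget Call, Outreach Debrief, Sprint Readout.
Planning Sync starts after Strategy Call ends; Strategy Call is clear from here.
Budget Huddle starts before Planning Sync ends → Planning Sync and Budget Huddle overlap.
That's a conflict, so the schedule is not conflict-free.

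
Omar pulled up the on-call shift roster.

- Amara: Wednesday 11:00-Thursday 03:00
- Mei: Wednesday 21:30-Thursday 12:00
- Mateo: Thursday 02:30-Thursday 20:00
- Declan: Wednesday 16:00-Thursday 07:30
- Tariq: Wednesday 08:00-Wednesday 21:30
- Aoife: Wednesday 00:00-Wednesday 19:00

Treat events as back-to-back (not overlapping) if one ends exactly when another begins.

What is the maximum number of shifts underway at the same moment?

4

Sort all start/end points and keep a running count:
Wednesday 00:00 start Aoife → 1
Wednesday 08:00 start Tariq → 2
Wednesday 11:00 start Amara → 3
Wednesday 16:00 start Declan → 4
Wednesday 19:00 end Aoife → 3
Wednesday 21:30 end Tariq → 2
Wednesday 21:30 start Mei → 3
Thursday 02:30 start Mateo → 4
Thursday 03:00 end Amara → 3
Thursday 07:30 end Declan → 2
Thursday 12:00 end Mei → 1
Thursday 20:00 end Mateo → 0
Peak is 4, at Wednesday 16:00 (Amara, Aoife, Declan, Tariq).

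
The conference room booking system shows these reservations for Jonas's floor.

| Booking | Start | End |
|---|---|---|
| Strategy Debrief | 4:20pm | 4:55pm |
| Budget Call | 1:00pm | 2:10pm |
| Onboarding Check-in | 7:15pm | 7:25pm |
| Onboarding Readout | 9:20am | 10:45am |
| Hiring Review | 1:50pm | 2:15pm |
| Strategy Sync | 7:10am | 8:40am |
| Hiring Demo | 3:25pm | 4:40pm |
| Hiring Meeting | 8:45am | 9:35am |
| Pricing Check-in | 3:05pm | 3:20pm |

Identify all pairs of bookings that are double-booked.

Two intervals overlap when each starts before the other ends.
Sorted by start: Strategy Sync, Hiring Meeting, Onboarding Readout, Budget Call, Hiring Review, Pricing Check-in, Hiring Demo, Strategy Debrief, Onboarding Check-in.
Hiring Meeting starts after Strategy Sync ends, so nothing later overlaps Strategy Sync either.
Onboarding Readout starts before Hiring Meeting ends → Hiring Meeting and Onboarding Readout overlap.
Budget Call starts after Hiring Meeting ends, so nothing later overlaps Hiring Meeting either.
Budget Call starts after Onboarding Readout ends, so nothing later overlaps Onboarding Readout either.
Hiring Review starts before Budget Call ends → Budget Call and Hiring Review overlap.
Pricing Check-in starts after Budget Call ends, so nothing later overlaps Budget Call either.
Pricing Check-in starts after Hiring Review ends, so nothing later overlaps Hiring Review either.
Hiring Demo starts after Pricing Check-in ends, so nothing later overlaps Pricing Check-in either.
Strategy Debrief starts before Hiring Demo ends → Hiring Demo and Strategy Debrief overlap.
Onboarding Check-in starts after Hiring Demo ends.
Onboarding Check-in starts after Strategy Debrief ends.

Budget Call & Hiring Review, Hiring Demo & Strategy Debrief, Hiring Meeting & Onboarding Readout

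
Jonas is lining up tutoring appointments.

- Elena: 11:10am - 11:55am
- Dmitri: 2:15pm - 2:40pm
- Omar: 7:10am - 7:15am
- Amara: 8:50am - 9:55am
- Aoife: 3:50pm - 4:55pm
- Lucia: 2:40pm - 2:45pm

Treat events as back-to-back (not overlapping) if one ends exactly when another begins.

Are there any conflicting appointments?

No

Check each pair: they overlap iff neither finishes before the other starts.
Sorted by start: Omar, Amara, Elena, Dmitri, Lucia, Aoife.
Amara starts after Omar ends, so Omar has no further overlaps.
Elena starts after Amara ends, so Amara has no further overlaps.
Dmitri starts after Elena ends, so Elena has no further overlaps.
Lucia starts exactly when Dmitri ends (back-to-back, no overlap), so Dmitri has no further overlaps.
Aoife starts after Lucia ends.
Every pair is clear; the schedule has no overlaps.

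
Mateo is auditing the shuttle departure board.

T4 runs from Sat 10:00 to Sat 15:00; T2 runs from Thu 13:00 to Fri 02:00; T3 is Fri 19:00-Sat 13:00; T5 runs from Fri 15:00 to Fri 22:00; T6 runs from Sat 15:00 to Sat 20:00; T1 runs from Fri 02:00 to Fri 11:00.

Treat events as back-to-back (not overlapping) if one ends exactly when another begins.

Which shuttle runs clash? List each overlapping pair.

Check each pair: they overlap iff neither finishes before the other starts.
Sorted by start: T2, T1, T5, T3, T4, T6.
T1 starts exactly when T2 ends (back-to-back, no overlap), so T2 has no further overlaps.
T5 starts after T1 ends, so T1 has no further overlaps.
T3 starts before T5 ends → T5 and T3 overlap.
T4 starts after T5 ends, so T5 has no further overlaps.
T4 starts before T3 ends → T3 and T4 overlap.
T6 starts after T3 ends.
T6 starts exactly when T4 ends (back-to-back, no overlap).

T3 & T4, T3 & T5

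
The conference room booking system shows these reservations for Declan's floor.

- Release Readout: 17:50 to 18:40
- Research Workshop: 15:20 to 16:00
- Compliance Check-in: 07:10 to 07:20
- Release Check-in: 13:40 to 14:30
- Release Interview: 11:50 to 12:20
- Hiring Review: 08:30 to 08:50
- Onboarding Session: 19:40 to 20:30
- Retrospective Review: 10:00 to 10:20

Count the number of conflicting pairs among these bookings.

0

Sorted by start: Compliance Check-in, Hiring Review, Retrospective Review, Release Interview, Release Check-in, Research Workshop, Release Readout, Onboarding Session.
Hiring Review starts after Compliance Check-in ends; Compliance Check-in is clear from here.
Retrospective Review starts after Hiring Review ends; Hiring Review is clear from here.
Release Interview starts after Retrospective Review ends; Retrospective Review is clear from here.
Release Check-in starts after Release Interview ends; Release Interview is clear from here.
Research Workshop starts after Release Check-in ends; Release Check-in is clear from here.
Release Readout starts after Research Workshop ends; Research Workshop is clear from here.
Onboarding Session starts after Release Readout ends.
No pair overlaps.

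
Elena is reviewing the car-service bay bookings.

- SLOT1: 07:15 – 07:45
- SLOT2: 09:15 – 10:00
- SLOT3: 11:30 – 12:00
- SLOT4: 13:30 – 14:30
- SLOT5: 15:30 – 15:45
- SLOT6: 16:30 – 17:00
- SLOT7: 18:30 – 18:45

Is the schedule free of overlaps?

Yes

Sorted by start: SLOT1, SLOT2, SLOT3, SLOT4, SLOT5, SLOT6, SLOT7.
SLOT2 starts after SLOT1 ends, so SLOT1 has no further overlaps.
SLOT3 starts after SLOT2 ends, so SLOT2 has no further overlaps.
SLOT4 starts after SLOT3 ends, so SLOT3 has no further overlaps.
SLOT5 starts after SLOT4 ends, so SLOT4 has no further overlaps.
SLOT6 starts after SLOT5 ends, so SLOT5 has no further overlaps.
SLOT7 starts after SLOT6 ends.
Every pair is clear; the schedule has no overlaps.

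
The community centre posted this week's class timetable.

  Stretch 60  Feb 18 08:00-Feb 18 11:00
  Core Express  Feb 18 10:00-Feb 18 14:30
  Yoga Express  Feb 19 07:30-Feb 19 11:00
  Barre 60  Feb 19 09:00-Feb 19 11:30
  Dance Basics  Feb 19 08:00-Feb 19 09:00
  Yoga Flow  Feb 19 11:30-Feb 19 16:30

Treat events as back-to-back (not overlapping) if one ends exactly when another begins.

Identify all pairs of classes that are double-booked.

Sorted by start: Stretch 60, Core Express, Yoga Express, Dance Basics, Barre 60, Yoga Flow.
Core Express starts before Stretch 60 ends → Stretch 60 and Core Express overlap.
Yoga Express starts after Stretch 60 ends — done with Stretch 60.
Yoga Express starts after Core Express ends — done with Core Express.
Dance Basics starts before Yoga Express ends → Yoga Express and Dance Basics overlap.
Barre 60 starts before Yoga Express ends → Yoga Express and Barre 60 overlap.
Yoga Flow starts after Yoga Express ends.
Barre 60 starts exactly when Dance Basics ends (back-to-back, no overlap) — done with Dance Basics.
Yoga Flow starts exactly when Barre 60 ends (back-to-back, no overlap).

Barre 60 & Yoga Express, Core Express & Stretch 60, Dance Basics & Yoga Express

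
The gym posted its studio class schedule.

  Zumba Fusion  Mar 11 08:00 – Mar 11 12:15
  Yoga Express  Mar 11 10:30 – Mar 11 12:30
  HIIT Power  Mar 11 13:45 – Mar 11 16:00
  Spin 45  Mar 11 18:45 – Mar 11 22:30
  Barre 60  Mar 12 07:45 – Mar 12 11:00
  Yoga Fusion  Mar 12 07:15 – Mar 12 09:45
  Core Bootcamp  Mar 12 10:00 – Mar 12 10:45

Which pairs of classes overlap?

Barre 60 & Core Bootcamp, Barre 60 & Yoga Fusion, Yoga Express & Zumba Fusion

Two intervals overlap when each starts before the other ends.
Sorted by start: Zumba Fusion, Yoga Express, HIIT Power, Spin 45, Yoga Fusion, Barre 60, Core Bootcamp.
Yoga Express starts before Zumba Fusion ends → Zumba Fusion and Yoga Express overlap.
HIIT Power starts after Zumba Fusion ends, so nothing later overlaps Zumba Fusion either.
HIIT Power starts after Yoga Express ends, so nothing later overlaps Yoga Express either.
Spin 45 starts after HIIT Power ends, so nothing later overlaps HIIT Power either.
Yoga Fusion starts after Spin 45 ends, so nothing later overlaps Spin 45 either.
Barre 60 starts before Yoga Fusion ends → Yoga Fusion and Barre 60 overlap.
Core Bootcamp starts after Yoga Fusion ends.
Core Bootcamp starts before Barre 60 ends → Barre 60 and Core Bootcamp overlap.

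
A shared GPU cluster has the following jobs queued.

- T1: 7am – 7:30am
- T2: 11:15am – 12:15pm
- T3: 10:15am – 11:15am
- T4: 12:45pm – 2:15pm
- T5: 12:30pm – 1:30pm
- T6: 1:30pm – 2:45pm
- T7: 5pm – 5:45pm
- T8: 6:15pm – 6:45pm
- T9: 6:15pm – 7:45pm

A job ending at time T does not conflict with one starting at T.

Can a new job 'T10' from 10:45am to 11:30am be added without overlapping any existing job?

T1: ends 7:30am at or before T10 starts 10:45am → clear.
T3: starts 10:15am before T10 ends 11:30am, and ends 11:15am after T10 starts 10:45am → overlap.
T2: starts 11:15am before T10 ends 11:30am, and ends 12:15pm after T10 starts 10:45am → overlap.
T5: starts 12:30pm at or after T10 ends 11:30am → clear.
T4: starts 12:45pm at or after T10 ends 11:30am → clear.
T6: starts 1:30pm at or after T10 ends 11:30am → clear.
T7: starts 5pm at or after T10 ends 11:30am → clear.
T8: starts 6:15pm at or after T10 ends 11:30am → clear.
T9: starts 6:15pm at or after T10 ends 11:30am → clear.
T10 overlaps T2, T3.

No — it overlaps T2, T3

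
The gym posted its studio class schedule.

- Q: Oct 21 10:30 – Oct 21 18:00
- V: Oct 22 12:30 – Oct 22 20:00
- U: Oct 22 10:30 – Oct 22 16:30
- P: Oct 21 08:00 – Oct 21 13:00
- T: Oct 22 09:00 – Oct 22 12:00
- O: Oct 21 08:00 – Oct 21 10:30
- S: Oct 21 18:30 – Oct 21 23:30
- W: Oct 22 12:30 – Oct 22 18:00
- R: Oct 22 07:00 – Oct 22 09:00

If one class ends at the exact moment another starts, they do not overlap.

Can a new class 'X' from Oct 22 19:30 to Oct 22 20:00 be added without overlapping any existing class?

O: ends Oct 21 10:30 at or before X starts Oct 22 19:30 → clear.
P: ends Oct 21 13:00 at or before X starts Oct 22 19:30 → clear.
Q: ends Oct 21 18:00 at or before X starts Oct 22 19:30 → clear.
S: ends Oct 21 23:30 at or before X starts Oct 22 19:30 → clear.
R: ends Oct 22 09:00 at or before X starts Oct 22 19:30 → clear.
T: ends Oct 22 12:00 at or before X starts Oct 22 19:30 → clear.
U: ends Oct 22 16:30 at or before X starts Oct 22 19:30 → clear.
V: starts Oct 22 12:30 before X ends Oct 22 20:00, and ends Oct 22 20:00 after X starts Oct 22 19:30 → overlap.
W: ends Oct 22 18:00 at or before X starts Oct 22 19:30 → clear.
X overlaps V.

No — it overlaps V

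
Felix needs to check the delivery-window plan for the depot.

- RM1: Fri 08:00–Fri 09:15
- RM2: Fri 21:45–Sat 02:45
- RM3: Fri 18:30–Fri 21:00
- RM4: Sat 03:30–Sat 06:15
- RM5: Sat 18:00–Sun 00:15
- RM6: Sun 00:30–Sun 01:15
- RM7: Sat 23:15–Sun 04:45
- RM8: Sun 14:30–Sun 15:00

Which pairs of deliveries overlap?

Sorted by start: RM1, RM3, RM2, RM4, RM5, RM7, RM6, RM8.
RM3 starts after RM1 ends, so nothing later overlaps RM1 either.
RM2 starts after RM3 ends, so nothing later overlaps RM3 either.
RM4 starts after RM2 ends, so nothing later overlaps RM2 either.
RM5 starts after RM4 ends, so nothing later overlaps RM4 either.
RM7 starts before RM5 ends → RM5 and RM7 overlap.
RM6 starts after RM5 ends, so nothing later overlaps RM5 either.
RM6 starts before RM7 ends → RM7 and RM6 overlap.
RM8 starts after RM7 ends.
RM8 starts after RM6 ends.

RM5 & RM7, RM6 & RM7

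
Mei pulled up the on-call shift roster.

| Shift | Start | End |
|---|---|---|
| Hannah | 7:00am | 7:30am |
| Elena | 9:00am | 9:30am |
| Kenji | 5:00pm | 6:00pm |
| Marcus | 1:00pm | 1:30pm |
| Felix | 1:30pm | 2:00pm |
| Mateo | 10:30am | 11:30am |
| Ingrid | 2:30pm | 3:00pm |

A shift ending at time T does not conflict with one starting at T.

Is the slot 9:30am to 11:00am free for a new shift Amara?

Hannah: ends 7:30am at or before Amara starts 9:30am → clear.
Elena: ends 9:30am at or before Amara starts 9:30am → clear.
Mateo: starts 10:30am before Amara ends 11:00am, and ends 11:30am after Amara starts 9:30am → overlap.
Marcus: starts 1:00pm at or after Amara ends 11:00am → clear.
Felix: starts 1:30pm at or after Amara ends 11:00am → clear.
Ingrid: starts 2:30pm at or after Amara ends 11:00am → clear.
Kenji: starts 5:00pm at or after Amara ends 11:00am → clear.
Amara overlaps Mateo.

No — it overlaps Mateo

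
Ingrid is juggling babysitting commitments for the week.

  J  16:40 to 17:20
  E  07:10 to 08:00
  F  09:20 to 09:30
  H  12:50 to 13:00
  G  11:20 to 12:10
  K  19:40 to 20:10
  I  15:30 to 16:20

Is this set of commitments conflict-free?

Sorted by start: E, F, G, H, I, J, K.
F starts after E ends, so nothing later overlaps E either.
G starts after F ends, so nothing later overlaps F either.
H starts after G ends, so nothing later overlaps G either.
I starts after H ends, so nothing later overlaps H either.
J starts after I ends, so nothing later overlaps I either.
K starts after J ends.
Every pair is clear; the schedule has no overlaps.

Yes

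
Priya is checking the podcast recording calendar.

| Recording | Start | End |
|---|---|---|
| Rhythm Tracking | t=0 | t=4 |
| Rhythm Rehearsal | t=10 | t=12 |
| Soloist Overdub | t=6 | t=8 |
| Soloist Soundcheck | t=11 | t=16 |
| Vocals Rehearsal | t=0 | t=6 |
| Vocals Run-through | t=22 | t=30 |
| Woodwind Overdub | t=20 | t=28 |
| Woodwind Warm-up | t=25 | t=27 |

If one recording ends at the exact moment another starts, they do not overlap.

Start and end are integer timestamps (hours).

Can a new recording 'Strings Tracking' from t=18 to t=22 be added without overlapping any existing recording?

Vocals Rehearsal: ends t=6 at or before Strings Tracking starts t=18 → clear.
Rhythm Tracking: ends t=4 at or before Strings Tracking starts t=18 → clear.
Soloist Overdub: ends t=8 at or before Strings Tracking starts t=18 → clear.
Rhythm Rehearsal: ends t=12 at or before Strings Tracking starts t=18 → clear.
Soloist Soundcheck: ends t=16 at or before Strings Tracking starts t=18 → clear.
Woodwind Overdub: starts t=20 before Strings Tracking ends t=22, and ends t=28 after Strings Tracking starts t=18 → overlap.
Vocals Run-through: starts t=22 at or after Strings Tracking ends t=22 → clear.
Woodwind Warm-up: starts t=25 at or after Strings Tracking ends t=22 → clear.
Strings Tracking overlaps Woodwind Overdub.

No — it overlaps Woodwind Overdub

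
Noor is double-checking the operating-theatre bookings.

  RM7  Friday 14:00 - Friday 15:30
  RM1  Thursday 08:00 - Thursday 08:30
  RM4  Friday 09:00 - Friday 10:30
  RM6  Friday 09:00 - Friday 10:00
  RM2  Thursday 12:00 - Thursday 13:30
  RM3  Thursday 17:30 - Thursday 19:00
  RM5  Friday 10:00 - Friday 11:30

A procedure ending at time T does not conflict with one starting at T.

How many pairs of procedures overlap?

2

Sorted by start: RM1, RM2, RM3, RM4, RM6, RM5, RM7.
RM2 starts after RM1 ends, so nothing later overlaps RM1 either.
RM3 starts after RM2 ends, so nothing later overlaps RM2 either.
RM4 starts after RM3 ends, so nothing later overlaps RM3 either.
RM6 starts before RM4 ends → RM4 and RM6 overlap.
RM5 starts before RM4 ends → RM4 and RM5 overlap.
RM7 starts after RM4 ends.
RM5 starts exactly when RM6 ends (back-to-back, no overlap), so nothing later overlaps RM6 either.
RM7 starts after RM5 ends.
Overlapping pairs: RM4 & RM5, RM4 & RM6 — 2 in total.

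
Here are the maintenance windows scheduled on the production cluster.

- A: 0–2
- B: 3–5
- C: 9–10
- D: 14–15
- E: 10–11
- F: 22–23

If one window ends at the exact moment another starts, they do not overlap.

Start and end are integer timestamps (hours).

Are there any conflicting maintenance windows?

Sorted by start: A, B, C, E, D, F.
B starts after A ends — done with A.
C starts after B ends — done with B.
E starts exactly when C ends (back-to-back, no overlap) — done with C.
D starts after E ends — done with E.
F starts after D ends.
Every pair is clear; the schedule has no overlaps.

No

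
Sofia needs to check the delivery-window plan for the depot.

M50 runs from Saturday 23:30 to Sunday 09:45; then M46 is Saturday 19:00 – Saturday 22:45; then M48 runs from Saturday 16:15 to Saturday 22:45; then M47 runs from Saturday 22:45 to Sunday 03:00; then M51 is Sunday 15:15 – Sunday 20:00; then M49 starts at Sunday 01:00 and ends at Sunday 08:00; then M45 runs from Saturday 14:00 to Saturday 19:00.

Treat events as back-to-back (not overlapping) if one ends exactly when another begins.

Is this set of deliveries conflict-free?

No

Two intervals overlap when each starts before the other ends.
Sorted by start: M45, M48, M46, M47, M50, M49, M51.
M48 starts before M45 ends → M45 and M48 overlap.
That's a conflict, so the schedule is not conflict-free.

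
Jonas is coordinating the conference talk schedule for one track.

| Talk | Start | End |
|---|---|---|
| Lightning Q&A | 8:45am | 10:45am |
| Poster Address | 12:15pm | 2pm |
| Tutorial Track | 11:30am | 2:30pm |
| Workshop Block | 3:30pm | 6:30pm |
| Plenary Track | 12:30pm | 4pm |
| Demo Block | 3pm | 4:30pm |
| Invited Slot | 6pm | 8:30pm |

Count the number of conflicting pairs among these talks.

Check each pair: they overlap iff neither finishes before the other starts.
Sorted by start: Lightning Q&A, Tutorial Track, Poster Address, Plenary Track, Demo Block, Workshop Block, Invited Slot.
Tutorial Track starts after Lightning Q&A ends, so Lightning Q&A has no further overlaps.
Poster Address starts before Tutorial Track ends → Tutorial Track and Poster Address overlap.
Plenary Track starts before Tutorial Track ends → Tutorial Track and Plenary Track overlap.
Demo Block starts after Tutorial Track ends, so Tutorial Track has no further overlaps.
Plenary Track starts before Poster Address ends → Poster Address and Plenary Track overlap.
Demo Block starts after Poster Address ends, so Poster Address has no further overlaps.
Demo Block starts before Plenary Track ends → Plenary Track and Demo Block overlap.
Workshop Block starts before Plenary Track ends → Plenary Track and Workshop Block overlap.
Invited Slot starts after Plenary Track ends.
Workshop Block starts before Demo Block ends → Demo Block and Workshop Block overlap.
Invited Slot starts after Demo Block ends.
Invited Slot starts before Workshop Block ends → Workshop Block and Invited Slot overlap.
Overlapping pairs: Demo Block & Plenary Track, Demo Block & Workshop Block, Invited Slot & Workshop Block, Plenary Track & Poster Address, Plenary Track & Tutorial Track, Plenary Track & Workshop Block, Poster Address & Tutorial Track — 7 in total.

7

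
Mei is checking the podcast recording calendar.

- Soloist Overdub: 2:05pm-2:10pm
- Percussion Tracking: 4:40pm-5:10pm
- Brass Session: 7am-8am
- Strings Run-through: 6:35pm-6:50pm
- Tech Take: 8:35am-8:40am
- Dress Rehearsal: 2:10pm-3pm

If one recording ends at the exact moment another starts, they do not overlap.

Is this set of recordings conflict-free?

Check each pair: they overlap iff neither finishes before the other starts.
Sorted by start: Brass Session, Tech Take, Soloist Overdub, Dress Rehearsal, Percussion Tracking, Strings Run-through.
Tech Take starts after Brass Session ends, so nothing later overlaps Brass Session either.
Soloist Overdub starts after Tech Take ends, so nothing later overlaps Tech Take either.
Dress Rehearsal starts exactly when Soloist Overdub ends (back-to-back, no overlap), so nothing later overlaps Soloist Overdub either.
Percussion Tracking starts after Dress Rehearsal ends, so nothing later overlaps Dress Rehearsal either.
Strings Run-through starts after Percussion Tracking ends.
Every pair is clear; the schedule has no overlaps.

Yes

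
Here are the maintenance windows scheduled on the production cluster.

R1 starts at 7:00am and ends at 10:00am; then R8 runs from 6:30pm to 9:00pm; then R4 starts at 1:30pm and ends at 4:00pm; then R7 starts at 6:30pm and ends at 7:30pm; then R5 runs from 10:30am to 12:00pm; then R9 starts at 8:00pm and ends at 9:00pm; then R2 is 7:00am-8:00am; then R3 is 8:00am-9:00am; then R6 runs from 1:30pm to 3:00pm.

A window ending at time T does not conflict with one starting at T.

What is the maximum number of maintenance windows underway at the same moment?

2

Sweep the timeline, counting +1 at each start and −1 at each end (ends before starts at a tie):
7:00am start R1 → 1
7:00am start R2 → 2
8:00am end R2 → 1
8:00am start R3 → 2
9:00am end R3 → 1
10:00am end R1 → 0
10:30am start R5 → 1
12:00pm end R5 → 0
1:30pm start R4 → 1
1:30pm start R6 → 2
3:00pm end R6 → 1
4:00pm end R4 → 0
6:30pm start R7 → 1
6:30pm start R8 → 2
7:30pm end R7 → 1
8:00pm start R9 → 2
9:00pm end R8 → 1
9:00pm end R9 → 0
Peak is 2, at 7:00am (R1, R2).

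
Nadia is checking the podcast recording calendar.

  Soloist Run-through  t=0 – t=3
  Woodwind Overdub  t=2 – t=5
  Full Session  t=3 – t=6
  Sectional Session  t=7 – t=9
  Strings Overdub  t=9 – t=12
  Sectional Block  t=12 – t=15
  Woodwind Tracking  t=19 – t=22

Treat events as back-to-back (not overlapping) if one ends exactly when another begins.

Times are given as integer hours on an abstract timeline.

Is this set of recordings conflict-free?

Sorted by start: Soloist Run-through, Woodwind Overdub, Full Session, Sectional Session, Strings Overdub, Sectional Block, Woodwind Tracking.
Woodwind Overdub starts before Soloist Run-through ends → Soloist Run-through and Woodwind Overdub overlap.
That's a conflict, so the schedule is not conflict-free.

No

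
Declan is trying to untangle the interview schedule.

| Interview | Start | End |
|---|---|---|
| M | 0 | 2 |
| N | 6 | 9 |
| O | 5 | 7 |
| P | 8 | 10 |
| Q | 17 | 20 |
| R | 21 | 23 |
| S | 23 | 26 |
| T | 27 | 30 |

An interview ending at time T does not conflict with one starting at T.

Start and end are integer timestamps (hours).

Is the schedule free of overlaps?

Sorted by start: M, O, N, P, Q, R, S, T.
O starts after M ends, so nothing later overlaps M either.
N starts before O ends → O and N overlap.
That's a conflict, so the schedule is not conflict-free.

No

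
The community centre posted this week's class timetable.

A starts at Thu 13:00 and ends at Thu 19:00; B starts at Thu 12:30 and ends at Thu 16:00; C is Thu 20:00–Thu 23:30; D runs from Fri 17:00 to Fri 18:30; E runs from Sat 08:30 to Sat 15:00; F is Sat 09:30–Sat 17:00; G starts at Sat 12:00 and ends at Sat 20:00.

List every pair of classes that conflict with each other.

Two intervals overlap when each starts before the other ends.
Sorted by start: B, A, C, D, E, F, G.
A starts before B ends → B and A overlap.
C starts after B ends, so nothing later overlaps B either.
C starts after A ends, so nothing later overlaps A either.
D starts after C ends, so nothing later overlaps C either.
E starts after D ends, so nothing later overlaps D either.
F starts before E ends → E and F overlap.
G starts before E ends → E and G overlap.
G starts before F ends → F and G overlap.

A & B, E & F, E & G, F & G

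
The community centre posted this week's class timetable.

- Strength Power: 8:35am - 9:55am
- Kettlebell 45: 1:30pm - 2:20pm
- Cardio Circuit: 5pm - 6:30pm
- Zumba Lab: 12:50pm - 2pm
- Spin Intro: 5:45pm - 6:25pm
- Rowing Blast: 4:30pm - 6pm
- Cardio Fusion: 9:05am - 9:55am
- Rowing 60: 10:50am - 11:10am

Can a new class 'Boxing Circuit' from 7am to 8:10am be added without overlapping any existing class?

Yes — the slot is free

Strength Power: starts 8:35am at or after Boxing Circuit ends 8:10am → clear.
Cardio Fusion: starts 9:05am at or after Boxing Circuit ends 8:10am → clear.
Rowing 60: starts 10:50am at or after Boxing Circuit ends 8:10am → clear.
Zumba Lab: starts 12:50pm at or after Boxing Circuit ends 8:10am → clear.
Kettlebell 45: starts 1:30pm at or after Boxing Circuit ends 8:10am → clear.
Rowing Blast: starts 4:30pm at or after Boxing Circuit ends 8:10am → clear.
Cardio Circuit: starts 5pm at or after Boxing Circuit ends 8:10am → clear.
Spin Intro: starts 5:45pm at or after Boxing Circuit ends 8:10am → clear.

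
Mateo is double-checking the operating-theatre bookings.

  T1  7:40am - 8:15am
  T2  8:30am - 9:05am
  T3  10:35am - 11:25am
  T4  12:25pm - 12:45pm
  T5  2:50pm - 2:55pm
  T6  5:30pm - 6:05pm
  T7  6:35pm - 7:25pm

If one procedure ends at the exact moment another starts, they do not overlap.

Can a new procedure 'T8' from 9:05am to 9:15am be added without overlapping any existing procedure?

Yes — the slot is free

T1: ends 8:15am at or before T8 starts 9:05am → clear.
T2: ends 9:05am at or before T8 starts 9:05am → clear.
T3: starts 10:35am at or after T8 ends 9:15am → clear.
T4: starts 12:25pm at or after T8 ends 9:15am → clear.
T5: starts 2:50pm at or after T8 ends 9:15am → clear.
T6: starts 5:30pm at or after T8 ends 9:15am → clear.
T7: starts 6:35pm at or after T8 ends 9:15am → clear.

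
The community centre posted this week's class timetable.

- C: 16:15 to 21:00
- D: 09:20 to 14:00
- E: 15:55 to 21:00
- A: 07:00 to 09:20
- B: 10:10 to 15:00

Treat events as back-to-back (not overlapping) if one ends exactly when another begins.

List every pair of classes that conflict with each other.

B & D, C & E

Check each pair: they overlap iff neither finishes before the other starts.
Sorted by start: A, D, B, E, C.
D starts exactly when A ends (back-to-back, no overlap), so nothing later overlaps A either.
B starts before D ends → D and B overlap.
E starts after D ends, so nothing later overlaps D either.
E starts after B ends, so nothing later overlaps B either.
C starts before E ends → E and C overlap.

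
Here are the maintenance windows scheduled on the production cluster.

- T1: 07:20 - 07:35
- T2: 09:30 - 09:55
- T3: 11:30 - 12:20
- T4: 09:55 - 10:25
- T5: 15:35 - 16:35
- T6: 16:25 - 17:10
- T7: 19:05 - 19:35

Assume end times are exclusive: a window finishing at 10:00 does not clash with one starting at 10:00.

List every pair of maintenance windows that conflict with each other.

Sorted by start: T1, T2, T4, T3, T5, T6, T7.
T2 starts after T1 ends, so T1 has no further overlaps.
T4 starts exactly when T2 ends (back-to-back, no overlap), so T2 has no further overlaps.
T3 starts after T4 ends, so T4 has no further overlaps.
T5 starts after T3 ends, so T3 has no further overlaps.
T6 starts before T5 ends → T5 and T6 overlap.
T7 starts after T5 ends.
T7 starts after T6 ends.

T5 & T6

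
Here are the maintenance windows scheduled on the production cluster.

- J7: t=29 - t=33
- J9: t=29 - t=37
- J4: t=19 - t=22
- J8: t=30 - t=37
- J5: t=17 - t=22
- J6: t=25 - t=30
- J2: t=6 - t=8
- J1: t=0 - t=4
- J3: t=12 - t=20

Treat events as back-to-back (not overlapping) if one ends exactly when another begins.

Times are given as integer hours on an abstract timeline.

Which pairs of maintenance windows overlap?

J3 & J4, J3 & J5, J4 & J5, J6 & J7, J6 & J9, J7 & J8, J7 & J9, J8 & J9

Check each pair: they overlap iff neither finishes before the other starts.
Sorted by start: J1, J2, J3, J5, J4, J6, J7, J9, J8.
J2 starts after J1 ends, so nothing later overlaps J1 either.
J3 starts after J2 ends, so nothing later overlaps J2 either.
J5 starts before J3 ends → J3 and J5 overlap.
J4 starts before J3 ends → J3 and J4 overlap.
J6 starts after J3 ends, so nothing later overlaps J3 either.
J4 starts before J5 ends → J5 and J4 overlap.
J6 starts after J5 ends, so nothing later overlaps J5 either.
J6 starts after J4 ends, so nothing later overlaps J4 either.
J7 starts before J6 ends → J6 and J7 overlap.
J9 starts before J6 ends → J6 and J9 overlap.
J8 starts exactly when J6 ends (back-to-back, no overlap).
J9 starts before J7 ends → J7 and J9 overlap.
J8 starts before J7 ends → J7 and J8 overlap.
J8 starts before J9 ends → J9 and J8 overlap.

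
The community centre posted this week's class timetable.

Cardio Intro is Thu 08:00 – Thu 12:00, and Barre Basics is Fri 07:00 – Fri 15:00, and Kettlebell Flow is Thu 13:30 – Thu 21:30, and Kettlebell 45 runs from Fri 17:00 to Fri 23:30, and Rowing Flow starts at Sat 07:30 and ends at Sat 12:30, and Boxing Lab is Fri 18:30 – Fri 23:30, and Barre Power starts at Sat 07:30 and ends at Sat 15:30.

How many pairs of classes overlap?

Two intervals overlap when each starts before the other ends.
Sorted by start: Cardio Intro, Kettlebell Flow, Barre Basics, Kettlebell 45, Boxing Lab, Rowing Flow, Barre Power.
Kettlebell Flow starts after Cardio Intro ends; Cardio Intro is clear from here.
Barre Basics starts after Kettlebell Flow ends; Kettlebell Flow is clear from here.
Kettlebell 45 starts after Barre Basics ends; Barre Basics is clear from here.
Boxing Lab starts before Kettlebell 45 ends → Kettlebell 45 and Boxing Lab overlap.
Rowing Flow starts after Kettlebell 45 ends; Kettlebell 45 is clear from here.
Rowing Flow starts after Boxing Lab ends; Boxing Lab is clear from here.
Barre Power starts before Rowing Flow ends → Rowing Flow and Barre Power overlap.
Overlapping pairs: Barre Power & Rowing Flow, Boxing Lab & Kettlebell 45 — 2 in total.

2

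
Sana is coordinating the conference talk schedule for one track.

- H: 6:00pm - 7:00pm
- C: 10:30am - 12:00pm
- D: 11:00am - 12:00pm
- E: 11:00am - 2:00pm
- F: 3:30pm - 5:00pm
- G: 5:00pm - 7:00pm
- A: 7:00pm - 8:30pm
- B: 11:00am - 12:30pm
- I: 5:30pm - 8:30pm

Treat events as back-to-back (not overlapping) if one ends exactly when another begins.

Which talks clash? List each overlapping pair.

A & I, B & C, B & D, B & E, C & D, C & E, D & E, G & H, G & I, H & I

Sorted by start: C, B, D, E, F, G, I, H, A.
B starts before C ends → C and B overlap.
D starts before C ends → C and D overlap.
E starts before C ends → C and E overlap.
F starts after C ends, so C has no further overlaps.
D starts before B ends → B and D overlap.
E starts before B ends → B and E overlap.
F starts after B ends, so B has no further overlaps.
E starts before D ends → D and E overlap.
F starts after D ends, so D has no further overlaps.
F starts after E ends, so E has no further overlaps.
G starts exactly when F ends (back-to-back, no overlap), so F has no further overlaps.
I starts before G ends → G and I overlap.
H starts before G ends → G and H overlap.
A starts exactly when G ends (back-to-back, no overlap).
H starts before I ends → I and H overlap.
A starts before I ends → I and A overlap.
A starts exactly when H ends (back-to-back, no overlap).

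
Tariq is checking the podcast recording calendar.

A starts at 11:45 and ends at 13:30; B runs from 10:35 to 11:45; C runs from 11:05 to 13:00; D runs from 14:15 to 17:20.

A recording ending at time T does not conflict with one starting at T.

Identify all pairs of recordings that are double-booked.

Sorted by start: B, C, A, D.
C starts before B ends → B and C overlap.
A starts exactly when B ends (back-to-back, no overlap), so B has no further overlaps.
A starts before C ends → C and A overlap.
D starts after C ends.
D starts after A ends.

A & C, B & C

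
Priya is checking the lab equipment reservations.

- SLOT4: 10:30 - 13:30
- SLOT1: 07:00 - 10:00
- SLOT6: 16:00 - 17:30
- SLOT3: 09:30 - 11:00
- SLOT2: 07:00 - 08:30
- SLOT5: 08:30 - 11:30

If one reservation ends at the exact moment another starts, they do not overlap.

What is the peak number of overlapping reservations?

Sweep the timeline, counting +1 at each start and −1 at each end (ends before starts at a tie):
07:00 start SLOT1 → 1
07:00 start SLOT2 → 2
08:30 end SLOT2 → 1
08:30 start SLOT5 → 2
09:30 start SLOT3 → 3
10:00 end SLOT1 → 2
10:30 start SLOT4 → 3
11:00 end SLOT3 → 2
11:30 end SLOT5 → 1
13:30 end SLOT4 → 0
16:00 start SLOT6 → 1
17:30 end SLOT6 → 0
Peak is 3, at 09:30 (SLOT1, SLOT3, SLOT5).

3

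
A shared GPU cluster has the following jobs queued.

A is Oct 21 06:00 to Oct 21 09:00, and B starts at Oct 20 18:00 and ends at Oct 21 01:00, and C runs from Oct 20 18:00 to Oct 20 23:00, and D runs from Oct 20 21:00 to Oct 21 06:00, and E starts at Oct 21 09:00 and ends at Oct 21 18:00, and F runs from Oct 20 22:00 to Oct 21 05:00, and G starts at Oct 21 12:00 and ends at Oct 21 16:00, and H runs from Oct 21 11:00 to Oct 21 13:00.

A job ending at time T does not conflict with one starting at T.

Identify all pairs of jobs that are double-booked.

Two intervals overlap when each starts before the other ends.
Sorted by start: B, C, D, F, A, E, H, G.
C starts before B ends → B and C overlap.
D starts before B ends → B and D overlap.
F starts before B ends → B and F overlap.
A starts after B ends; B is clear from here.
D starts before C ends → C and D overlap.
F starts before C ends → C and F overlap.
A starts after C ends; C is clear from here.
F starts before D ends → D and F overlap.
A starts exactly when D ends (back-to-back, no overlap); D is clear from here.
A starts after F ends; F is clear from here.
E starts exactly when A ends (back-to-back, no overlap); A is clear from here.
H starts before E ends → E and H overlap.
G starts before E ends → E and G overlap.
G starts before H ends → H and G overlap.

B & C, B & D, B & F, C & D, C & F, D & F, E & G, E & H, G & H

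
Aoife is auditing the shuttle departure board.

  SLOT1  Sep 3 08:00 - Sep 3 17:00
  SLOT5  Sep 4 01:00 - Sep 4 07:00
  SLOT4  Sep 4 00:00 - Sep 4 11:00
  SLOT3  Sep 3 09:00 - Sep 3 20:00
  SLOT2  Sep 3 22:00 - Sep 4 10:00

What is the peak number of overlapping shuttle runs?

3

Sweep the timeline, counting +1 at each start and −1 at each end (ends before starts at a tie):
Sep 3 08:00 start SLOT1 → 1
Sep 3 09:00 start SLOT3 → 2
Sep 3 17:00 end SLOT1 → 1
Sep 3 20:00 end SLOT3 → 0
Sep 3 22:00 start SLOT2 → 1
Sep 4 00:00 start SLOT4 → 2
Sep 4 01:00 start SLOT5 → 3
Sep 4 07:00 end SLOT5 → 2
Sep 4 10:00 end SLOT2 → 1
Sep 4 11:00 end SLOT4 → 0
Peak is 3, at Sep 4 01:00 (SLOT2, SLOT4, SLOT5).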